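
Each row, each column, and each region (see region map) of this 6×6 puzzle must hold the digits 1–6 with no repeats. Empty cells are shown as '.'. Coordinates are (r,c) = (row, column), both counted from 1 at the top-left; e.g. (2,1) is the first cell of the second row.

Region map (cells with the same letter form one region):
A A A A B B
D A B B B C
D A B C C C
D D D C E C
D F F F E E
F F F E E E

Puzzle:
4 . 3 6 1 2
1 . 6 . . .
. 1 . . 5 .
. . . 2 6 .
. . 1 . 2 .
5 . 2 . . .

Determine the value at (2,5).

3

(1,2) = 5 (sole candidate).
(2,2) = 2 (sole candidate).
(3,3) = 4 (sole candidate).
(3,4) = 3 (sole candidate).
(3,6) = 6 (sole candidate).
(4,1) = 3 (sole candidate).
(4,2) = 4 (sole candidate).
(4,3) = 5 (sole candidate).
(4,6) = 1 (sole candidate).
(5,1) = 6 (sole candidate).
(5,2) = 3 (sole candidate).
(5,4) = 4 (sole candidate).
(5,6) = 5 (sole candidate).
(6,2) = 6 (sole candidate).
(6,4) = 1 (sole candidate).
(2,4) = 5 (sole candidate).
(2,5) = 3: row 2 has {1,2,5,6}; col 5 has {1,2,5,6}; region has {1,2,4,5,6} → only 3 remains.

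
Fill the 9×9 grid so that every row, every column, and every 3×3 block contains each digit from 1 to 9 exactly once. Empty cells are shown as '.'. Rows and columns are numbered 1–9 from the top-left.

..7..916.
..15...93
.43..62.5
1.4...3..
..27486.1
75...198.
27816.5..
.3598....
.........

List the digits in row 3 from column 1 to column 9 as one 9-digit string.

R3C4 = 8: row 3 has {2,3,4,5,6}; col 4 has {1,5,7,9}; box has {5,6,9} → only 8 remains.
R3C8 = 7: row 3 has {2,3,4,5,6,8}; col 8 has {6,8,9}; box has {1,2,3,5,6,9} → only 7 remains.
R5C2 = 9: row 5 has {1,2,4,6,7,8}; col 2 has {3,4,5,7}; box has {1,2,4,5,7} → only 9 remains.
R5C8 = 5: row 5 has {1,2,4,6,7,8,9}; col 8 has {6,7,8,9}; box has {1,3,6,8,9} → only 5 remains.
R6C3 = 6: row 6 has {1,5,7,8,9}; col 3 has {1,2,3,4,5,7,8}; box has {1,2,4,5,7,9} → only 6 remains.
R9C3 = 9: row 9 has {}; col 3 has {1,2,3,4,5,6,7,8}; box has {2,3,5,7,8} → only 9 remains.
R3C1 = 9: row 3 has {2,3,4,5,6,7,8}; col 1 has {1,2,7}; box has {1,3,4,7} → only 9 remains.
R3C5 = 1: row 3 has {2,3,4,5,6,7,8,9}; col 5 has {4,6,8}; box has {5,6,8,9} → only 1 remains.

943816275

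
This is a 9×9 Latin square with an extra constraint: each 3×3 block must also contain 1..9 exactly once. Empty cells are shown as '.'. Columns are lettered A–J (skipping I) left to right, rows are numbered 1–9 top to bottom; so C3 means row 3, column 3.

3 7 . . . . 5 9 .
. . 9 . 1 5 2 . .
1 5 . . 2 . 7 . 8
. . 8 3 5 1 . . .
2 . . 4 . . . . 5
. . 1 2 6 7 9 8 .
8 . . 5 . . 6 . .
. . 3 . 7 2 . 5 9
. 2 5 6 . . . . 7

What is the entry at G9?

D1 = 8: row 1 has {3,5,7,9}; col 4 has {2,3,4,5,6}; box has {1,2,5} → only 8 remains.
E1 = 4: row 1 has {3,5,7,8,9}; col 5 has {1,2,5,6,7}; box has {1,2,5,8} → only 4 remains.
F1 = 6: row 1 has {3,4,5,7,8,9}; col 6 has {1,2,5,7}; box has {1,2,4,5,8} → only 6 remains.
J1 = 1: row 1 has {3,4,5,6,7,8,9}; col 9 has {5,7,8,9}; box has {2,5,7,8,9} → only 1 remains.
D2 = 7: row 2 has {1,2,5,9}; col 4 has {2,3,4,5,6,8}; box has {1,2,4,5,6,8} → only 7 remains.
D3 = 9: row 3 has {1,2,5,7,8}; col 4 has {2,3,4,5,6,7,8}; box has {1,2,4,5,6,7,8} → only 9 remains.
F3 = 3: row 3 has {1,2,5,7,8,9}; col 6 has {1,2,5,6,7}; box has {1,2,4,5,6,7,8,9} → only 3 remains.
G4 = 4: row 4 has {1,3,5,8}; col 7 has {2,5,6,7,9}; box has {5,8,9} → only 4 remains.
J6 = 3: row 6 has {1,2,6,7,8,9}; col 9 has {1,5,7,8,9}; box has {4,5,8,9} → only 3 remains.
D8 = 1: row 8 has {2,3,5,7,9}; col 4 has {2,3,4,5,6,7,8,9}; box has {2,5,6,7} → only 1 remains.
G8 = 8: row 8 has {1,2,3,5,7,9}; col 7 has {2,4,5,6,7,9}; box has {5,6,7,9} → only 8 remains.
C1 = 2: row 1 has {1,3,4,5,6,7,8,9}; col 3 has {1,3,5,8,9}; box has {1,3,5,7,9} → only 2 remains.
G5 = 1: row 5 has {2,4,5}; col 7 has {2,4,5,6,7,8,9}; box has {3,4,5,8,9} → only 1 remains.
B6 = 4: row 6 has {1,2,3,6,7,8,9}; col 2 has {2,5,7}; box has {1,2,8} → only 4 remains.
B8 = 6: row 8 has {1,2,3,5,7,8,9}; col 2 has {2,4,5,7}; box has {2,3,5,8} → only 6 remains.
G9 = 3: row 9 has {2,5,6,7}; col 7 has {1,2,4,5,6,7,8,9}; box has {5,6,7,8,9} → only 3 remains.

3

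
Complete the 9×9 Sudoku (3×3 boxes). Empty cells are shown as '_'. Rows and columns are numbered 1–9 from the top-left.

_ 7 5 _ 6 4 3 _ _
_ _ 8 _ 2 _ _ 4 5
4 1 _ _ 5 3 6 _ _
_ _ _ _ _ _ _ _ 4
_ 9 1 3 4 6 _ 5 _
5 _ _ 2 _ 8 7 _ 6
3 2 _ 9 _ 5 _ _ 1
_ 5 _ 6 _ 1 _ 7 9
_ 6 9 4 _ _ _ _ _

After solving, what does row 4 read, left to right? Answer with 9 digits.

286517934

r2c2 = 3 (sole candidate).
r3c3 = 2 (sole candidate).
r4c2 = 8: row 4 has {4}; col 2 has {1,2,3,5,6,7,9}; box has {1,5,9} → only 8 remains.
r6c2 = 4 (sole candidate).
r6c3 = 3 (sole candidate).
r8c1 = 8 (sole candidate).
r8c3 = 4 (sole candidate).
r8c5 = 3 (sole candidate).
r8c7 = 2 (sole candidate).
r1c1 = 9 (sole candidate).
r2c1 = 6 (sole candidate).
r5c7 = 8 (sole candidate).
r5c9 = 2 (sole candidate).
r7c3 = 7 (sole candidate).
r7c5 = 8 (sole candidate).
r7c7 = 4 (sole candidate).
r7c8 = 6 (sole candidate).
r9c1 = 1 (sole candidate).
r9c5 = 7 (sole candidate).
r9c6 = 2 (sole candidate).
r9c7 = 5 (sole candidate).
r1c9 = 8 (sole candidate).
r3c8 = 9 (sole candidate).
r3c9 = 7 (sole candidate).
r4c3 = 6: row 4 has {4,8}; col 3 has {1,2,3,4,5,7,8,9}; box has {1,3,4,5,8,9} → only 6 remains.
r5c1 = 7 (sole candidate).
r6c8 = 1 (sole candidate).
r9c9 = 3 (sole candidate).
r1c4 = 1 (sole candidate).
r1c8 = 2 (sole candidate).
r2c4 = 7 (sole candidate).
r2c6 = 9 (sole candidate).
r2c7 = 1 (sole candidate).
r3c4 = 8 (sole candidate).
r4c1 = 2: row 4 has {4,6,8}; col 1 has {1,3,4,5,6,7,8,9}; box has {1,3,4,5,6,7,8,9} → only 2 remains.
r4c4 = 5: row 4 has {2,4,6,8}; col 4 has {1,2,3,4,6,7,8,9}; box has {2,3,4,6,8} → only 5 remains.
r4c6 = 7: row 4 has {2,4,5,6,8}; col 6 has {1,2,3,4,5,6,8,9}; box has {2,3,4,5,6,8} → only 7 remains.
r4c7 = 9: row 4 has {2,4,5,6,7,8}; col 7 has {1,2,3,4,5,6,7,8}; box has {1,2,4,5,6,7,8} → only 9 remains.
r4c8 = 3: row 4 has {2,4,5,6,7,8,9}; col 8 has {1,2,4,5,6,7,9}; box has {1,2,4,5,6,7,8,9} → only 3 remains.
r6c5 = 9 (sole candidate).
r9c8 = 8 (sole candidate).
r4c5 = 1: row 4 has {2,3,4,5,6,7,8,9}; col 5 has {2,3,4,5,6,7,8,9}; box has {2,3,4,5,6,7,8,9} → only 1 remains.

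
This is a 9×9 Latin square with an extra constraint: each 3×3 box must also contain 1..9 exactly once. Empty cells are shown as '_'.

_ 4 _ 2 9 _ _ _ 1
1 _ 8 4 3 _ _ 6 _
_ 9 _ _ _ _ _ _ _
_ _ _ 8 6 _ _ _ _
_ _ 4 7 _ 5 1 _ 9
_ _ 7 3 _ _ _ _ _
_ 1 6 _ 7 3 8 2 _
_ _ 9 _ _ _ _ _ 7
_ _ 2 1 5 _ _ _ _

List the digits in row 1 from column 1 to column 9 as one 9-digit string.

645298731

r2c6 = 7 (sole candidate).
r5c5 = 2 (sole candidate).
r7c4 = 9 (sole candidate).
r8c4 = 6 (sole candidate).
r3c4 = 5 (sole candidate).
r3c3 = 3 (sole candidate).
r1c3 = 5: row 1 has {1,2,4,9}; col 3 has {2,3,4,6,7,8,9}; box has {1,3,4,8,9} → only 5 remains.
r2c2 = 2 (sole candidate).
r2c9 = 5 (sole candidate).
r4c3 = 1 (sole candidate).
r7c9 = 4 (sole candidate).
r2c7 = 9 (sole candidate).
r7c1 = 5 (sole candidate).
r8c8 = 1 (hidden single in row 8).
r8c6 = 2 (hidden single in row 8).
r8c7 = 5 (hidden single in row 8).
r9c8 = 9 (hidden single in row 9).
r9c2 = 7 (hidden single in column 2).
Singles propagation stalls; r1c1 is still open with candidates {6,7}.
  Try r1c1 = 7: this forces r1c7=3, r1c8=8, r3c1=6, r3c9=2, r4c9=3; then r5c8 has no candidate left — contradiction.
So r1c1 = 6.
r1c6 = 8: row 1 has {1,2,4,5,6,9}; col 6 has {2,3,5,7}; box has {2,3,4,5,7,9} → only 8 remains.
r3c1 = 7 (sole candidate).
r3c5 = 1 (sole candidate).
r3c6 = 6 (sole candidate).
r6c5 = 4 (sole candidate).
r8c5 = 8 (sole candidate).
r9c6 = 4 (sole candidate).
r4c6 = 9 (sole candidate).
r6c6 = 1 (sole candidate).
r8c2 = 3 (sole candidate).
r9c1 = 8 (sole candidate).
r4c2 = 5 (sole candidate).
r5c1 = 3 (sole candidate).
r5c8 = 8 (sole candidate).
r6c8 = 5 (sole candidate).
r8c1 = 4 (sole candidate).
r3c8 = 4 (sole candidate).
r4c1 = 2 (sole candidate).
r4c9 = 3 (sole candidate).
r5c2 = 6 (sole candidate).
r6c1 = 9 (sole candidate).
r6c2 = 8 (sole candidate).
r9c9 = 6 (sole candidate).
r3c7 = 2 (sole candidate).
r3c9 = 8 (sole candidate).
r4c8 = 7 (sole candidate).
r6c7 = 6 (sole candidate).
r6c9 = 2 (sole candidate).
r9c7 = 3 (sole candidate).
r1c7 = 7: row 1 has {1,2,4,5,6,8,9}; col 7 has {1,2,3,5,6,8,9}; box has {1,2,4,5,6,8,9} → only 7 remains.
r1c8 = 3: row 1 has {1,2,4,5,6,7,8,9}; col 8 has {1,2,4,5,6,7,8,9}; box has {1,2,4,5,6,7,8,9} → only 3 remains.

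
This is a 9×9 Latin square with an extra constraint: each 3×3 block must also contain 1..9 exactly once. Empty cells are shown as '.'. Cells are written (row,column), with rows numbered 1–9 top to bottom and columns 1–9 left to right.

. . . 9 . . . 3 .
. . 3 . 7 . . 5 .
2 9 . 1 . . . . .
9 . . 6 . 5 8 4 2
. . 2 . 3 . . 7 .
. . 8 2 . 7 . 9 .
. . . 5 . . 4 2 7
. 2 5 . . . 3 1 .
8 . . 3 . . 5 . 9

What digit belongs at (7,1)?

3

(4,5) = 1 (sole candidate).
(6,5) = 4 (sole candidate).
(9,8) = 6 (sole candidate).
(3,8) = 8 (sole candidate).
(4,3) = 7 (sole candidate).
(5,4) = 8 (sole candidate).
(5,6) = 9 (sole candidate).
(8,9) = 8 (sole candidate).
(9,5) = 2 (sole candidate).
(2,4) = 4 (sole candidate).
(4,2) = 3 (sole candidate).
(8,4) = 7 (sole candidate).
(2,7) = 9 (hidden single in row 2).
(2,6) = 2 (hidden single in row 2).
(1,7) = 2 (hidden single in row 1).
(2,2) = 8 (hidden single in row 2).
(3,6) = 3 (hidden single in row 3).
(3,5) = 5 (hidden single in row 3).
(3,7) = 7 (hidden single in row 3).
(6,9) = 3 (hidden single in row 6).
(7,1) = 3: in row 7, 3 can only go here (every other open cell in that row sees a 3).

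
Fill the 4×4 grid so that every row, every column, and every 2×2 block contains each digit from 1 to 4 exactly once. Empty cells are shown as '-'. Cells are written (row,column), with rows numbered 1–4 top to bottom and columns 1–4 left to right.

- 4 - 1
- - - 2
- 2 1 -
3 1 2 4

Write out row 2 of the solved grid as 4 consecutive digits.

(1,1) = 2 (sole candidate).
(1,3) = 3 (sole candidate).
(2,1) = 1: row 2 has {2}; col 1 has {2,3}; box has {2,4} → only 1 remains.
(2,2) = 3: row 2 has {1,2}; col 2 has {1,2,4}; box has {1,2,4} → only 3 remains.
(2,3) = 4: row 2 has {1,2,3}; col 3 has {1,2,3}; box has {1,2,3} → only 4 remains.

1342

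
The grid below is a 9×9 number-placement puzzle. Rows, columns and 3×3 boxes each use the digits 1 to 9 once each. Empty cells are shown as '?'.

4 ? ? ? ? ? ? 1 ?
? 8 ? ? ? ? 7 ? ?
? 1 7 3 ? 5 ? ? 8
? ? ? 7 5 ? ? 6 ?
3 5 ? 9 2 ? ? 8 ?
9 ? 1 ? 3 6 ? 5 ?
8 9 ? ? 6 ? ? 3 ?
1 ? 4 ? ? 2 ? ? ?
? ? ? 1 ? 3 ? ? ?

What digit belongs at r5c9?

7

r4c1 = 2 (sole candidate).
r4c2 = 4 (sole candidate).
r4c3 = 8 (sole candidate).
r4c6 = 1 (sole candidate).
r5c3 = 6 (sole candidate).
r5c6 = 4 (sole candidate).
r5c7 = 1 (sole candidate).
r5c9 = 7: row 5 has {1,2,3,4,5,6,8,9}; col 9 has {8}; box has {1,5,6,8} → only 7 remains.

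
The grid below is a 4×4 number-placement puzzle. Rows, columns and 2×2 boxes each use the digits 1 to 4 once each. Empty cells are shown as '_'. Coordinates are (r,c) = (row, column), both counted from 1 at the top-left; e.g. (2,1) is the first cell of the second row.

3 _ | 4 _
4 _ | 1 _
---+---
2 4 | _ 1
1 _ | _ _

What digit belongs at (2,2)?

2

(1,4) = 2 (sole candidate).
(2,2) = 2: row 2 has {1,4}; col 2 has {4}; box has {3,4} → only 2 remains.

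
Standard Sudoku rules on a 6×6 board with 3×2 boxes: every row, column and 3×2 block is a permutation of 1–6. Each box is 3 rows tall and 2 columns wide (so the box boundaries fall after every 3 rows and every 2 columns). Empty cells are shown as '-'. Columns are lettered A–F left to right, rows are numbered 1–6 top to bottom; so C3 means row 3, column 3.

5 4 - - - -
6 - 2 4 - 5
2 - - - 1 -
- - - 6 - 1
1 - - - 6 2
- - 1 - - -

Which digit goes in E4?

4

E2 = 3: row 2 has {2,4,5,6}; col 5 has {1,6}; box has {1,5} → only 3 remains.
B3 = 3: row 3 has {1,2}; col 2 has {4}; box has {2,4,5,6} → only 3 remains.
D3 = 5: row 3 has {1,2,3}; col 4 has {4,6}; box has {2,4} → only 5 remains.
B5 = 5: row 5 has {1,2,6}; col 2 has {3,4}; box has {1} → only 5 remains.
D5 = 3: row 5 has {1,2,5,6}; col 4 has {4,5,6}; box has {1,6} → only 3 remains.
D6 = 2: row 6 has {1}; col 4 has {3,4,5,6}; box has {1,3,6} → only 2 remains.
D1 = 1: row 1 has {4,5}; col 4 has {2,3,4,5,6}; box has {2,4,5} → only 1 remains.
E1 = 2: row 1 has {1,4,5}; col 5 has {1,3,6}; box has {1,3,5} → only 2 remains.
F1 = 6: row 1 has {1,2,4,5}; col 6 has {1,2,5}; box has {1,2,3,5} → only 6 remains.
B2 = 1: row 2 has {2,3,4,5,6}; col 2 has {3,4,5}; box has {2,3,4,5,6} → only 1 remains.
C3 = 6: row 3 has {1,2,3,5}; col 3 has {1,2}; box has {1,2,4,5} → only 6 remains.
F3 = 4: row 3 has {1,2,3,5,6}; col 6 has {1,2,5,6}; box has {1,2,3,5,6} → only 4 remains.
B4 = 2: row 4 has {1,6}; col 2 has {1,3,4,5}; box has {1,5} → only 2 remains.
C5 = 4: row 5 has {1,2,3,5,6}; col 3 has {1,2,6}; box has {1,2,3,6} → only 4 remains.
B6 = 6: row 6 has {1,2}; col 2 has {1,2,3,4,5}; box has {1,2,5} → only 6 remains.
F6 = 3: row 6 has {1,2,6}; col 6 has {1,2,4,5,6}; box has {1,2,6} → only 3 remains.
C1 = 3: row 1 has {1,2,4,5,6}; col 3 has {1,2,4,6}; box has {1,2,4,5,6} → only 3 remains.
C4 = 5: row 4 has {1,2,6}; col 3 has {1,2,3,4,6}; box has {1,2,3,4,6} → only 5 remains.
E4 = 4: row 4 has {1,2,5,6}; col 5 has {1,2,3,6}; box has {1,2,3,6} → only 4 remains.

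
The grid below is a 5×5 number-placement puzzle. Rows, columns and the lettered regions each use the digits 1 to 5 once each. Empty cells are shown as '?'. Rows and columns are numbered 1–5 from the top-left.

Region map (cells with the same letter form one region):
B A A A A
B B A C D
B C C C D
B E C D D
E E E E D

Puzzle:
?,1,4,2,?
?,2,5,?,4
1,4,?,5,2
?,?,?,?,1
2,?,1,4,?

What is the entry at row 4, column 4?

3

row 1, column 5 = 3: row 1 has {1,2,4}; col 5 has {1,2,4}; region has {1,2,4,5} → only 3 remains.
row 2, column 1 = 3: row 2 has {2,4,5}; col 1 has {1,2}; region has {1,2} → only 3 remains.
row 2, column 4 = 1: row 2 has {2,3,4,5}; col 4 has {2,4,5}; region has {4,5} → only 1 remains.
row 3, column 3 = 3: row 3 has {1,2,4,5}; col 3 has {1,4,5}; region has {1,4,5} → only 3 remains.
row 4, column 3 = 2: row 4 has {1}; col 3 has {1,3,4,5}; region has {1,3,4,5} → only 2 remains.
row 4, column 4 = 3: row 4 has {1,2}; col 4 has {1,2,4,5}; region has {1,2,4} → only 3 remains.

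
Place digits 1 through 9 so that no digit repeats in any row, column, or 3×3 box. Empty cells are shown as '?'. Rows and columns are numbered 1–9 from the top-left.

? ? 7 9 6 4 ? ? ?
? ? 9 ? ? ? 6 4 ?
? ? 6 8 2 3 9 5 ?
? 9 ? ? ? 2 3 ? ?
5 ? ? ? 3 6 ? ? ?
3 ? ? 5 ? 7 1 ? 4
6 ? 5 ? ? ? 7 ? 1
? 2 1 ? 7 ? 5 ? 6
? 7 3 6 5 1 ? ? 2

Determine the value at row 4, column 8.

6

row 2, column 5 = 1: row 2 has {4,6,9}; col 5 has {2,3,5,6,7}; box has {2,3,4,6,8,9} → only 1 remains.
row 2, column 6 = 5: row 2 has {1,4,6,9}; col 6 has {1,2,3,4,6,7}; box has {1,2,3,4,6,8,9} → only 5 remains.
row 3, column 9 = 7: row 3 has {2,3,5,6,8,9}; col 9 has {1,2,4,6}; box has {4,5,6,9} → only 7 remains.
row 2, column 4 = 7: row 2 has {1,4,5,6,9}; col 4 has {5,6,8,9}; box has {1,2,3,4,5,6,8,9} → only 7 remains.
row 1, column 2 = 5: in row 1, 5 can only go here (every other open cell in that row sees a 5).
row 2, column 1 = 2: in row 2, 2 can only go here (every other open cell in that row sees a 2).
row 4, column 9 = 5: in row 4, 5 can only go here (every other open cell in that row sees a 5).
row 4, column 8 = 6: in row 4, 6 can only go here (every other open cell in that row sees a 6).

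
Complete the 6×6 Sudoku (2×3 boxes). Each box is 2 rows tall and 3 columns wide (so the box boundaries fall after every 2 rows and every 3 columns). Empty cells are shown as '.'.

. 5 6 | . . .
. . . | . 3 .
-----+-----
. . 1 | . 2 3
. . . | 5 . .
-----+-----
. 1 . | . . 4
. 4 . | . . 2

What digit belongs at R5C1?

2

R1C6 = 1: row 1 has {5,6}; col 6 has {2,3,4}; box has {3} → only 1 remains.
R2C2 = 2: row 2 has {3}; col 2 has {1,4,5}; box has {5,6} → only 2 remains.
R2C3 = 4: row 2 has {2,3}; col 3 has {1,6}; box has {2,5,6} → only 4 remains.
R2C4 = 6: row 2 has {2,3,4}; col 4 has {5}; box has {1,3} → only 6 remains.
R2C6 = 5: row 2 has {2,3,4,6}; col 6 has {1,2,3,4}; box has {1,3,6} → only 5 remains.
R3C2 = 6: row 3 has {1,2,3}; col 2 has {1,2,4,5}; box has {1} → only 6 remains.
R3C4 = 4: row 3 has {1,2,3,6}; col 4 has {5,6}; box has {2,3,5} → only 4 remains.
R4C2 = 3: row 4 has {5}; col 2 has {1,2,4,5,6}; box has {1,6} → only 3 remains.
R4C3 = 2: row 4 has {3,5}; col 3 has {1,4,6}; box has {1,3,6} → only 2 remains.
R4C6 = 6: row 4 has {2,3,5}; col 6 has {1,2,3,4,5}; box has {2,3,4,5} → only 6 remains.
R5C4 = 3: row 5 has {1,4}; col 4 has {4,5,6}; box has {2,4} → only 3 remains.
R6C4 = 1: row 6 has {2,4}; col 4 has {3,4,5,6}; box has {2,3,4} → only 1 remains.
R1C1 = 3: row 1 has {1,5,6}; col 1 has {}; box has {2,4,5,6} → only 3 remains.
R1C4 = 2: row 1 has {1,3,5,6}; col 4 has {1,3,4,5,6}; box has {1,3,5,6} → only 2 remains.
R1C5 = 4: row 1 has {1,2,3,5,6}; col 5 has {2,3}; box has {1,2,3,5,6} → only 4 remains.
R2C1 = 1: row 2 has {2,3,4,5,6}; col 1 has {3}; box has {2,3,4,5,6} → only 1 remains.
R3C1 = 5: row 3 has {1,2,3,4,6}; col 1 has {1,3}; box has {1,2,3,6} → only 5 remains.
R4C1 = 4: row 4 has {2,3,5,6}; col 1 has {1,3,5}; box has {1,2,3,5,6} → only 4 remains.
R4C5 = 1: row 4 has {2,3,4,5,6}; col 5 has {2,3,4}; box has {2,3,4,5,6} → only 1 remains.
R5C3 = 5: row 5 has {1,3,4}; col 3 has {1,2,4,6}; box has {1,4} → only 5 remains.
R5C5 = 6: row 5 has {1,3,4,5}; col 5 has {1,2,3,4}; box has {1,2,3,4} → only 6 remains.
R6C1 = 6: row 6 has {1,2,4}; col 1 has {1,3,4,5}; box has {1,4,5} → only 6 remains.
R6C3 = 3: row 6 has {1,2,4,6}; col 3 has {1,2,4,5,6}; box has {1,4,5,6} → only 3 remains.
R6C5 = 5: row 6 has {1,2,3,4,6}; col 5 has {1,2,3,4,6}; box has {1,2,3,4,6} → only 5 remains.
R5C1 = 2: row 5 has {1,3,4,5,6}; col 1 has {1,3,4,5,6}; box has {1,3,4,5,6} → only 2 remains.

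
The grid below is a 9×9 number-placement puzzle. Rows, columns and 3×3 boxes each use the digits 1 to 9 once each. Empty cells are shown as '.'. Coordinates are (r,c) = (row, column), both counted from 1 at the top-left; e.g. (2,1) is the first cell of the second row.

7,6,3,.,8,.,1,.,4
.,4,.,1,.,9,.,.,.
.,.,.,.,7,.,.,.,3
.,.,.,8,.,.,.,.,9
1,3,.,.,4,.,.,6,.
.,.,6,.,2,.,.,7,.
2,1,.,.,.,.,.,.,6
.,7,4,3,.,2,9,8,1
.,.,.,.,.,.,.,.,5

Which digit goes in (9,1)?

3

(1,6) = 5 (sole candidate).
(5,6) = 7 (sole candidate).
(6,9) = 8 (sole candidate).
(1,4) = 2 (sole candidate).
(1,8) = 9 (sole candidate).
(5,9) = 2 (sole candidate).
(2,9) = 7 (sole candidate).
(5,7) = 5 (sole candidate).
(5,4) = 9 (sole candidate).
(6,4) = 5 (sole candidate).
(5,3) = 8 (sole candidate).
(6,2) = 9 (sole candidate).
(9,2) = 8 (sole candidate).
(9,3) = 9 (sole candidate).
(6,1) = 4 (sole candidate).
(6,7) = 3 (sole candidate).
(7,3) = 5 (sole candidate).
(7,5) = 9 (sole candidate).
(8,1) = 6 (sole candidate).
(8,5) = 5 (sole candidate).
(9,1) = 3: row 9 has {5,8,9}; col 1 has {1,2,4,6,7}; box has {1,2,4,5,6,7,8,9} → only 3 remains.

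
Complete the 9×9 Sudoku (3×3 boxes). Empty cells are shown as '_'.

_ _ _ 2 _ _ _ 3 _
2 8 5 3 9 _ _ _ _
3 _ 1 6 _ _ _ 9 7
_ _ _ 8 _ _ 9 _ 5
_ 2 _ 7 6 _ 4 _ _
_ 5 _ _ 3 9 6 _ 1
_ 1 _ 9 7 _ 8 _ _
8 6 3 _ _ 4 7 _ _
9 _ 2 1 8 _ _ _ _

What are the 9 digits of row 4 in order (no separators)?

r2c7 = 1: row 2 has {2,3,5,8,9}; col 7 has {4,6,7,8,9}; box has {3,7,9} → only 1 remains.
r3c2 = 4: row 3 has {1,3,6,7,9}; col 2 has {1,2,5,6,8}; box has {1,2,3,5,8} → only 4 remains.
r3c5 = 5: row 3 has {1,3,4,6,7,9}; col 5 has {3,6,7,8,9}; box has {2,3,6,9} → only 5 remains.
r3c6 = 8: row 3 has {1,3,4,5,6,7,9}; col 6 has {4,9}; box has {2,3,5,6,9} → only 8 remains.
r3c7 = 2: row 3 has {1,3,4,5,6,7,8,9}; col 7 has {1,4,6,7,8,9}; box has {1,3,7,9} → only 2 remains.
r5c1 = 1: row 5 has {2,4,6,7}; col 1 has {2,3,8,9}; box has {2,5} → only 1 remains.
r5c6 = 5: row 5 has {1,2,4,6,7}; col 6 has {4,8,9}; box has {3,6,7,8,9} → only 5 remains.
r5c8 = 8: row 5 has {1,2,4,5,6,7}; col 8 has {3,9}; box has {1,4,5,6,9} → only 8 remains.
r5c9 = 3: row 5 has {1,2,4,5,6,7,8}; col 9 has {1,5,7}; box has {1,4,5,6,8,9} → only 3 remains.
r6c4 = 4: row 6 has {1,3,5,6,9}; col 4 has {1,2,3,6,7,8,9}; box has {3,5,6,7,8,9} → only 4 remains.
r7c3 = 4: row 7 has {1,7,8,9}; col 3 has {1,2,3,5}; box has {1,2,3,6,8,9} → only 4 remains.
r8c4 = 5: row 8 has {3,4,6,7,8}; col 4 has {1,2,3,4,6,7,8,9}; box has {1,4,7,8,9} → only 5 remains.
r8c5 = 2: row 8 has {3,4,5,6,7,8}; col 5 has {3,5,6,7,8,9}; box has {1,4,5,7,8,9} → only 2 remains.
r8c8 = 1: row 8 has {2,3,4,5,6,7,8}; col 8 has {3,8,9}; box has {7,8} → only 1 remains.
r8c9 = 9: row 8 has {1,2,3,4,5,6,7,8}; col 9 has {1,3,5,7}; box has {1,7,8} → only 9 remains.
r9c2 = 7: row 9 has {1,2,8,9}; col 2 has {1,2,4,5,6,8}; box has {1,2,3,4,6,8,9} → only 7 remains.
r1c2 = 9: row 1 has {2,3}; col 2 has {1,2,4,5,6,7,8}; box has {1,2,3,4,5,8} → only 9 remains.
r1c7 = 5: row 1 has {2,3,9}; col 7 has {1,2,4,6,7,8,9}; box has {1,2,3,7,9} → only 5 remains.
r2c6 = 7: row 2 has {1,2,3,5,8,9}; col 6 has {4,5,8,9}; box has {2,3,5,6,8,9} → only 7 remains.
r4c2 = 3: row 4 has {5,8,9}; col 2 has {1,2,4,5,6,7,8,9}; box has {1,2,5} → only 3 remains.
r4c5 = 1: row 4 has {3,5,8,9}; col 5 has {2,3,5,6,7,8,9}; box has {3,4,5,6,7,8,9} → only 1 remains.
r4c6 = 2: row 4 has {1,3,5,8,9}; col 6 has {4,5,7,8,9}; box has {1,3,4,5,6,7,8,9} → only 2 remains.
r4c8 = 7: row 4 has {1,2,3,5,8,9}; col 8 has {1,3,8,9}; box has {1,3,4,5,6,8,9} → only 7 remains.
r5c3 = 9: row 5 has {1,2,3,4,5,6,7,8}; col 3 has {1,2,3,4,5}; box has {1,2,3,5} → only 9 remains.
r6c1 = 7: row 6 has {1,3,4,5,6,9}; col 1 has {1,2,3,8,9}; box has {1,2,3,5,9} → only 7 remains.
r6c3 = 8: row 6 has {1,3,4,5,6,7,9}; col 3 has {1,2,3,4,5,9}; box has {1,2,3,5,7,9} → only 8 remains.
r6c8 = 2: row 6 has {1,3,4,5,6,7,8,9}; col 8 has {1,3,7,8,9}; box has {1,3,4,5,6,7,8,9} → only 2 remains.
r7c1 = 5: row 7 has {1,4,7,8,9}; col 1 has {1,2,3,7,8,9}; box has {1,2,3,4,6,7,8,9} → only 5 remains.
r7c8 = 6: row 7 has {1,4,5,7,8,9}; col 8 has {1,2,3,7,8,9}; box has {1,7,8,9} → only 6 remains.
r7c9 = 2: row 7 has {1,4,5,6,7,8,9}; col 9 has {1,3,5,7,9}; box has {1,6,7,8,9} → only 2 remains.
r9c7 = 3: row 9 has {1,2,7,8,9}; col 7 has {1,2,4,5,6,7,8,9}; box has {1,2,6,7,8,9} → only 3 remains.
r9c9 = 4: row 9 has {1,2,3,7,8,9}; col 9 has {1,2,3,5,7,9}; box has {1,2,3,6,7,8,9} → only 4 remains.
r1c1 = 6: row 1 has {2,3,5,9}; col 1 has {1,2,3,5,7,8,9}; box has {1,2,3,4,5,8,9} → only 6 remains.
r1c3 = 7: row 1 has {2,3,5,6,9}; col 3 has {1,2,3,4,5,8,9}; box has {1,2,3,4,5,6,8,9} → only 7 remains.
r1c5 = 4: row 1 has {2,3,5,6,7,9}; col 5 has {1,2,3,5,6,7,8,9}; box has {2,3,5,6,7,8,9} → only 4 remains.
r1c6 = 1: row 1 has {2,3,4,5,6,7,9}; col 6 has {2,4,5,7,8,9}; box has {2,3,4,5,6,7,8,9} → only 1 remains.
r1c9 = 8: row 1 has {1,2,3,4,5,6,7,9}; col 9 has {1,2,3,4,5,7,9}; box has {1,2,3,5,7,9} → only 8 remains.
r2c8 = 4: row 2 has {1,2,3,5,7,8,9}; col 8 has {1,2,3,6,7,8,9}; box has {1,2,3,5,7,8,9} → only 4 remains.
r2c9 = 6: row 2 has {1,2,3,4,5,7,8,9}; col 9 has {1,2,3,4,5,7,8,9}; box has {1,2,3,4,5,7,8,9} → only 6 remains.
r4c1 = 4: row 4 has {1,2,3,5,7,8,9}; col 1 has {1,2,3,5,6,7,8,9}; box has {1,2,3,5,7,8,9} → only 4 remains.
r4c3 = 6: row 4 has {1,2,3,4,5,7,8,9}; col 3 has {1,2,3,4,5,7,8,9}; box has {1,2,3,4,5,7,8,9} → only 6 remains.

436812975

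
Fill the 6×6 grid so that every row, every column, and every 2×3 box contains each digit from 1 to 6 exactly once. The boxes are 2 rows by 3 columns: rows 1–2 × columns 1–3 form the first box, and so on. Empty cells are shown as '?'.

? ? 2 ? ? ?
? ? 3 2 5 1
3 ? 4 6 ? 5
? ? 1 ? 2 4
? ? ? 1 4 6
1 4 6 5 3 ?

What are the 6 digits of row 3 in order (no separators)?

row 1, column 5 = 6 (sole candidate).
row 1, column 6 = 3 (sole candidate).
row 2, column 2 = 6 (sole candidate).
row 3, column 2 = 2: row 3 has {3,4,5,6}; col 2 has {4,6}; box has {1,3,4} → only 2 remains.
row 3, column 5 = 1: row 3 has {2,3,4,5,6}; col 5 has {2,3,4,5,6}; box has {2,4,5,6} → only 1 remains.

324615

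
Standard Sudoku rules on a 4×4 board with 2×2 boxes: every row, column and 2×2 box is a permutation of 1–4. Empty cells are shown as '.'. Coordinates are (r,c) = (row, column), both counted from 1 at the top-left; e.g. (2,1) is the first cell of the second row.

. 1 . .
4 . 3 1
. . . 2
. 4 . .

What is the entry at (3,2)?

3

(1,4) = 4: row 1 has {1}; col 4 has {1,2}; box has {1,3} → only 4 remains.
(2,2) = 2: row 2 has {1,3,4}; col 2 has {1,4}; box has {1,4} → only 2 remains.
(3,2) = 3: row 3 has {2}; col 2 has {1,2,4}; box has {4} → only 3 remains.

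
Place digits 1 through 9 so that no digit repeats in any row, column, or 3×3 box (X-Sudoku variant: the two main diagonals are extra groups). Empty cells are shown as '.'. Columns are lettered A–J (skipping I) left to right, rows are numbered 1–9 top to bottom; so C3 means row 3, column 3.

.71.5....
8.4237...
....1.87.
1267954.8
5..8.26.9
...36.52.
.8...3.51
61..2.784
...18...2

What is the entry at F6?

1

J1 = 6: row 1 has {1,5,7}; col 9 has {1,2,4,8,9}; box has {7,8}; anti-diagonal has {1,3,5,8} → only 6 remains.
H2 = 9: row 2 has {2,3,4,7,8}; col 8 has {2,5,7,8}; box has {6,7,8}; anti-diagonal has {1,3,5,6,8} → only 9 remains.
J2 = 5: row 2 has {2,3,4,7,8,9}; col 9 has {1,2,4,6,8,9}; box has {6,7,8,9} → only 5 remains.
J3 = 3: row 3 has {1,7,8}; col 9 has {1,2,4,5,6,8,9}; box has {5,6,7,8,9} → only 3 remains.
H4 = 3: row 4 has {1,2,4,5,6,7,8,9}; col 8 has {2,5,7,8,9}; box has {2,4,5,6,8,9} → only 3 remains.
E5 = 4: row 5 has {2,5,6,8,9}; col 5 has {1,2,3,5,6,8,9}; box has {2,3,5,6,7,8,9}; main diagonal has {2,7,8}; anti-diagonal has {1,3,5,6,8,9} → only 4 remains.
H5 = 1: row 5 has {2,4,5,6,8,9}; col 8 has {2,3,5,7,8,9}; box has {2,3,4,5,6,8,9} → only 1 remains.
F6 = 1: row 6 has {2,3,5,6}; col 6 has {2,3,5,7}; box has {2,3,4,5,6,7,8,9}; main diagonal has {2,4,7,8} → only 1 remains.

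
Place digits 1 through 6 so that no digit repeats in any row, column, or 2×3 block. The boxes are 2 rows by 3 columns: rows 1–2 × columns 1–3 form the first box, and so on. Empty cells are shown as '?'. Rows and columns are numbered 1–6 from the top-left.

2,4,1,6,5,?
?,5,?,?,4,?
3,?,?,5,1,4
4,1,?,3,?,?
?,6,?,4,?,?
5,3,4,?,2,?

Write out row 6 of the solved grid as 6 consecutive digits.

534126

row 1, column 6 = 3: row 1 has {1,2,4,5,6}; col 6 has {4}; box has {4,5,6} → only 3 remains.
row 2, column 1 = 6: row 2 has {4,5}; col 1 has {2,3,4,5}; box has {1,2,4,5} → only 6 remains.
row 2, column 3 = 3: row 2 has {4,5,6}; col 3 has {1,4}; box has {1,2,4,5,6} → only 3 remains.
row 3, column 2 = 2: row 3 has {1,3,4,5}; col 2 has {1,3,4,5,6}; box has {1,3,4} → only 2 remains.
row 3, column 3 = 6: row 3 has {1,2,3,4,5}; col 3 has {1,3,4}; box has {1,2,3,4} → only 6 remains.
row 4, column 3 = 5: row 4 has {1,3,4}; col 3 has {1,3,4,6}; box has {1,2,3,4,6} → only 5 remains.
row 4, column 5 = 6: row 4 has {1,3,4,5}; col 5 has {1,2,4,5}; box has {1,3,4,5} → only 6 remains.
row 4, column 6 = 2: row 4 has {1,3,4,5,6}; col 6 has {3,4}; box has {1,3,4,5,6} → only 2 remains.
row 5, column 1 = 1: row 5 has {4,6}; col 1 has {2,3,4,5,6}; box has {3,4,5,6} → only 1 remains.
row 5, column 3 = 2: row 5 has {1,4,6}; col 3 has {1,3,4,5,6}; box has {1,3,4,5,6} → only 2 remains.
row 5, column 5 = 3: row 5 has {1,2,4,6}; col 5 has {1,2,4,5,6}; box has {2,4} → only 3 remains.
row 5, column 6 = 5: row 5 has {1,2,3,4,6}; col 6 has {2,3,4}; box has {2,3,4} → only 5 remains.
row 6, column 4 = 1: row 6 has {2,3,4,5}; col 4 has {3,4,5,6}; box has {2,3,4,5} → only 1 remains.
row 6, column 6 = 6: row 6 has {1,2,3,4,5}; col 6 has {2,3,4,5}; box has {1,2,3,4,5} → only 6 remains.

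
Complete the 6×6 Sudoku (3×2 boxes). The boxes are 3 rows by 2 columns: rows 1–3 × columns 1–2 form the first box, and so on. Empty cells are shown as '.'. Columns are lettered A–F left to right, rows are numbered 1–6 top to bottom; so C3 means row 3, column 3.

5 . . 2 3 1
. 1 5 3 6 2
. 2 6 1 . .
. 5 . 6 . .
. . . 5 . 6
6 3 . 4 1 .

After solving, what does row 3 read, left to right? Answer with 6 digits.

C1 = 4: row 1 has {1,2,3,5}; col 3 has {5,6}; box has {1,2,3,5,6} → only 4 remains.
A2 = 4: row 2 has {1,2,3,5,6}; col 1 has {5,6}; box has {1,2,5} → only 4 remains.
A3 = 3: row 3 has {1,2,6}; col 1 has {4,5,6}; box has {1,2,4,5} → only 3 remains.
B5 = 4: row 5 has {5,6}; col 2 has {1,2,3,5}; box has {3,5,6} → only 4 remains.
E5 = 2: row 5 has {4,5,6}; col 5 has {1,3,6}; box has {1,6} → only 2 remains.
C6 = 2: row 6 has {1,3,4,6}; col 3 has {4,5,6}; box has {4,5,6} → only 2 remains.
F6 = 5: row 6 has {1,2,3,4,6}; col 6 has {1,2,6}; box has {1,2,6} → only 5 remains.
B1 = 6: row 1 has {1,2,3,4,5}; col 2 has {1,2,3,4,5}; box has {1,2,3,4,5} → only 6 remains.
F3 = 4: row 3 has {1,2,3,6}; col 6 has {1,2,5,6}; box has {1,2,3,6} → only 4 remains.
E4 = 4: row 4 has {5,6}; col 5 has {1,2,3,6}; box has {1,2,5,6} → only 4 remains.
F4 = 3: row 4 has {4,5,6}; col 6 has {1,2,4,5,6}; box has {1,2,4,5,6} → only 3 remains.
A5 = 1: row 5 has {2,4,5,6}; col 1 has {3,4,5,6}; box has {3,4,5,6} → only 1 remains.
C5 = 3: row 5 has {1,2,4,5,6}; col 3 has {2,4,5,6}; box has {2,4,5,6} → only 3 remains.
E3 = 5: row 3 has {1,2,3,4,6}; col 5 has {1,2,3,4,6}; box has {1,2,3,4,6} → only 5 remains.

326154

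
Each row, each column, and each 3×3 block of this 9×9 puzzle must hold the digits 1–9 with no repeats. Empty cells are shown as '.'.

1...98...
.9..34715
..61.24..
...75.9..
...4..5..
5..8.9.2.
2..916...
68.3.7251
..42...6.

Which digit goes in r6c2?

7

r1c8 = 3: row 1 has {1,8,9}; col 8 has {1,2,5,6}; box has {1,4,5,7} → only 3 remains.
r2c1 = 8: row 2 has {1,3,4,5,7,9}; col 1 has {1,2,5,6}; box has {1,6,9} → only 8 remains.
r2c3 = 2: row 2 has {1,3,4,5,7,8,9}; col 3 has {4,6}; box has {1,6,8,9} → only 2 remains.
r2c4 = 6: row 2 has {1,2,3,4,5,7,8,9}; col 4 has {1,2,3,4,7,8,9}; box has {1,2,3,4,8,9} → only 6 remains.
r3c5 = 7: row 3 has {1,2,4,6}; col 5 has {1,3,5,9}; box has {1,2,3,4,6,8,9} → only 7 remains.
r6c5 = 6: row 6 has {2,5,8,9}; col 5 has {1,3,5,7,9}; box has {4,5,7,8,9} → only 6 remains.
r8c3 = 9: row 8 has {1,2,3,5,6,7,8}; col 3 has {2,4,6}; box has {2,4,6,8} → only 9 remains.
r8c5 = 4: row 8 has {1,2,3,5,6,7,8,9}; col 5 has {1,3,5,6,7,9}; box has {1,2,3,6,7,9} → only 4 remains.
r9c5 = 8: row 9 has {2,4,6}; col 5 has {1,3,4,5,6,7,9}; box has {1,2,3,4,6,7,9} → only 8 remains.
r9c6 = 5: row 9 has {2,4,6,8}; col 6 has {2,4,6,7,8,9}; box has {1,2,3,4,6,7,8,9} → only 5 remains.
r9c7 = 3: row 9 has {2,4,5,6,8}; col 7 has {2,4,5,7,9}; box has {1,2,5,6} → only 3 remains.
r1c4 = 5: row 1 has {1,3,8,9}; col 4 has {1,2,3,4,6,7,8,9}; box has {1,2,3,4,6,7,8,9} → only 5 remains.
r1c7 = 6: row 1 has {1,3,5,8,9}; col 7 has {2,3,4,5,7,9}; box has {1,3,4,5,7} → only 6 remains.
r1c9 = 2: row 1 has {1,3,5,6,8,9}; col 9 has {1,5}; box has {1,3,4,5,6,7} → only 2 remains.
r3c1 = 3: row 3 has {1,2,4,6,7}; col 1 has {1,2,5,6,8}; box has {1,2,6,8,9} → only 3 remains.
r3c2 = 5: row 3 has {1,2,3,4,6,7}; col 2 has {8,9}; box has {1,2,3,6,8,9} → only 5 remains.
r4c1 = 4: row 4 has {5,7,9}; col 1 has {1,2,3,5,6,8}; box has {5} → only 4 remains.
r4c8 = 8: row 4 has {4,5,7,9}; col 8 has {1,2,3,5,6}; box has {2,5,9} → only 8 remains.
r5c5 = 2: row 5 has {4,5}; col 5 has {1,3,4,5,6,7,8,9}; box has {4,5,6,7,8,9} → only 2 remains.
r5c8 = 7: row 5 has {2,4,5}; col 8 has {1,2,3,5,6,8}; box has {2,5,8,9} → only 7 remains.
r6c7 = 1: row 6 has {2,5,6,8,9}; col 7 has {2,3,4,5,6,7,9}; box has {2,5,7,8,9} → only 1 remains.
r7c7 = 8: row 7 has {1,2,6,9}; col 7 has {1,2,3,4,5,6,7,9}; box has {1,2,3,5,6} → only 8 remains.
r7c8 = 4: row 7 has {1,2,6,8,9}; col 8 has {1,2,3,5,6,7,8}; box has {1,2,3,5,6,8} → only 4 remains.
r7c9 = 7: row 7 has {1,2,4,6,8,9}; col 9 has {1,2,5}; box has {1,2,3,4,5,6,8} → only 7 remains.
r9c1 = 7: row 9 has {2,3,4,5,6,8}; col 1 has {1,2,3,4,5,6,8}; box has {2,4,6,8,9} → only 7 remains.
r9c2 = 1: row 9 has {2,3,4,5,6,7,8}; col 2 has {5,8,9}; box has {2,4,6,7,8,9} → only 1 remains.
r9c9 = 9: row 9 has {1,2,3,4,5,6,7,8}; col 9 has {1,2,5,7}; box has {1,2,3,4,5,6,7,8} → only 9 remains.
r1c3 = 7: row 1 has {1,2,3,5,6,8,9}; col 3 has {2,4,6,9}; box has {1,2,3,5,6,8,9} → only 7 remains.
r3c8 = 9: row 3 has {1,2,3,4,5,6,7}; col 8 has {1,2,3,4,5,6,7,8}; box has {1,2,3,4,5,6,7} → only 9 remains.
r3c9 = 8: row 3 has {1,2,3,4,5,6,7,9}; col 9 has {1,2,5,7,9}; box has {1,2,3,4,5,6,7,9} → only 8 remains.
r5c1 = 9: row 5 has {2,4,5,7}; col 1 has {1,2,3,4,5,6,7,8}; box has {4,5} → only 9 remains.
r6c3 = 3: row 6 has {1,2,5,6,8,9}; col 3 has {2,4,6,7,9}; box has {4,5,9} → only 3 remains.
r6c9 = 4: row 6 has {1,2,3,5,6,8,9}; col 9 has {1,2,5,7,8,9}; box has {1,2,5,7,8,9} → only 4 remains.
r7c2 = 3: row 7 has {1,2,4,6,7,8,9}; col 2 has {1,5,8,9}; box has {1,2,4,6,7,8,9} → only 3 remains.
r7c3 = 5: row 7 has {1,2,3,4,6,7,8,9}; col 3 has {2,3,4,6,7,9}; box has {1,2,3,4,6,7,8,9} → only 5 remains.
r1c2 = 4: row 1 has {1,2,3,5,6,7,8,9}; col 2 has {1,3,5,8,9}; box has {1,2,3,5,6,7,8,9} → only 4 remains.
r4c3 = 1: row 4 has {4,5,7,8,9}; col 3 has {2,3,4,5,6,7,9}; box has {3,4,5,9} → only 1 remains.
r4c6 = 3: row 4 has {1,4,5,7,8,9}; col 6 has {2,4,5,6,7,8,9}; box has {2,4,5,6,7,8,9} → only 3 remains.
r4c9 = 6: row 4 has {1,3,4,5,7,8,9}; col 9 has {1,2,4,5,7,8,9}; box has {1,2,4,5,7,8,9} → only 6 remains.
r5c2 = 6: row 5 has {2,4,5,7,9}; col 2 has {1,3,4,5,8,9}; box has {1,3,4,5,9} → only 6 remains.
r5c3 = 8: row 5 has {2,4,5,6,7,9}; col 3 has {1,2,3,4,5,6,7,9}; box has {1,3,4,5,6,9} → only 8 remains.
r5c6 = 1: row 5 has {2,4,5,6,7,8,9}; col 6 has {2,3,4,5,6,7,8,9}; box has {2,3,4,5,6,7,8,9} → only 1 remains.
r5c9 = 3: row 5 has {1,2,4,5,6,7,8,9}; col 9 has {1,2,4,5,6,7,8,9}; box has {1,2,4,5,6,7,8,9} → only 3 remains.
r6c2 = 7: row 6 has {1,2,3,4,5,6,8,9}; col 2 has {1,3,4,5,6,8,9}; box has {1,3,4,5,6,8,9} → only 7 remains.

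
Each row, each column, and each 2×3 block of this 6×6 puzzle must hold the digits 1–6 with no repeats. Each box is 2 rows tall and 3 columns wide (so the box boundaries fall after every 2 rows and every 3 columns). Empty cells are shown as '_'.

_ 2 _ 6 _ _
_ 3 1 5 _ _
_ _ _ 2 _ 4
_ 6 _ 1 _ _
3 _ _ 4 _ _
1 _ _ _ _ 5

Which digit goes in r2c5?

r2c6 = 2: row 2 has {1,3,5}; col 6 has {4,5}; box has {5,6} → only 2 remains.
r3c1 = 5: row 3 has {2,4}; col 1 has {1,3}; box has {6} → only 5 remains.
r3c2 = 1: row 3 has {2,4,5}; col 2 has {2,3,6}; box has {5,6} → only 1 remains.
r3c3 = 3: row 3 has {1,2,4,5}; col 3 has {1}; box has {1,5,6} → only 3 remains.
r3c5 = 6: row 3 has {1,2,3,4,5}; col 5 has {}; box has {1,2,4} → only 6 remains.
r4c6 = 3: row 4 has {1,6}; col 6 has {2,4,5}; box has {1,2,4,6} → only 3 remains.
r5c2 = 5: row 5 has {3,4}; col 2 has {1,2,3,6}; box has {1,3} → only 5 remains.
r6c2 = 4: row 6 has {1,5}; col 2 has {1,2,3,5,6}; box has {1,3,5} → only 4 remains.
r6c4 = 3: row 6 has {1,4,5}; col 4 has {1,2,4,5,6}; box has {4,5} → only 3 remains.
r6c5 = 2: row 6 has {1,3,4,5}; col 5 has {6}; box has {3,4,5} → only 2 remains.
r1c1 = 4: row 1 has {2,6}; col 1 has {1,3,5}; box has {1,2,3} → only 4 remains.
r1c3 = 5: row 1 has {2,4,6}; col 3 has {1,3}; box has {1,2,3,4} → only 5 remains.
r1c6 = 1: row 1 has {2,4,5,6}; col 6 has {2,3,4,5}; box has {2,5,6} → only 1 remains.
r2c1 = 6: row 2 has {1,2,3,5}; col 1 has {1,3,4,5}; box has {1,2,3,4,5} → only 6 remains.
r2c5 = 4: row 2 has {1,2,3,5,6}; col 5 has {2,6}; box has {1,2,5,6} → only 4 remains.

4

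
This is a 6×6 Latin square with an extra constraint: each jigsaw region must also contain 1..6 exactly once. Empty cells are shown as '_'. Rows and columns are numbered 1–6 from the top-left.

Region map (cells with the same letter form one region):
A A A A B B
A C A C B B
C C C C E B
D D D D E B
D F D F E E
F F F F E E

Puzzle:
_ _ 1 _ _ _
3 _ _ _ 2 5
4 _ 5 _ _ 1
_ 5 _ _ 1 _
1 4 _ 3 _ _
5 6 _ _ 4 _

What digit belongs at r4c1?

r1c2 = 2: row 1 has {1}; col 2 has {4,5,6}; region has {1,3} → only 2 remains.
r2c2 = 1: row 2 has {2,3,5}; col 2 has {2,4,5,6}; region has {4,5} → only 1 remains.
r2c4 = 6: row 2 has {1,2,3,5}; col 4 has {3}; region has {1,4,5} → only 6 remains.
r3c2 = 3: row 3 has {1,4,5}; col 2 has {1,2,4,5,6}; region has {1,4,5,6} → only 3 remains.
r3c4 = 2: row 3 has {1,3,4,5}; col 4 has {3,6}; region has {1,3,4,5,6} → only 2 remains.
r3c5 = 6: row 3 has {1,2,3,4,5}; col 5 has {1,2,4}; region has {1,4} → only 6 remains.
r4c4 = 4: row 4 has {1,5}; col 4 has {2,3,6}; region has {1,5} → only 4 remains.
r5c5 = 5: row 5 has {1,3,4}; col 5 has {1,2,4,6}; region has {1,4,6} → only 5 remains.
r5c6 = 2: row 5 has {1,3,4,5}; col 6 has {1,5}; region has {1,4,5,6} → only 2 remains.
r6c3 = 2: row 6 has {4,5,6}; col 3 has {1,5}; region has {3,4,5,6} → only 2 remains.
r6c4 = 1: row 6 has {2,4,5,6}; col 4 has {2,3,4,6}; region has {2,3,4,5,6} → only 1 remains.
r6c6 = 3: row 6 has {1,2,4,5,6}; col 6 has {1,2,5}; region has {1,2,4,5,6} → only 3 remains.
r1c1 = 6: row 1 has {1,2}; col 1 has {1,3,4,5}; region has {1,2,3} → only 6 remains.
r1c4 = 5: row 1 has {1,2,6}; col 4 has {1,2,3,4,6}; region has {1,2,3,6} → only 5 remains.
r1c5 = 3: row 1 has {1,2,5,6}; col 5 has {1,2,4,5,6}; region has {1,2,5} → only 3 remains.
r1c6 = 4: row 1 has {1,2,3,5,6}; col 6 has {1,2,3,5}; region has {1,2,3,5} → only 4 remains.
r2c3 = 4: row 2 has {1,2,3,5,6}; col 3 has {1,2,5}; region has {1,2,3,5,6} → only 4 remains.
r4c1 = 2: row 4 has {1,4,5}; col 1 has {1,3,4,5,6}; region has {1,4,5} → only 2 remains.

2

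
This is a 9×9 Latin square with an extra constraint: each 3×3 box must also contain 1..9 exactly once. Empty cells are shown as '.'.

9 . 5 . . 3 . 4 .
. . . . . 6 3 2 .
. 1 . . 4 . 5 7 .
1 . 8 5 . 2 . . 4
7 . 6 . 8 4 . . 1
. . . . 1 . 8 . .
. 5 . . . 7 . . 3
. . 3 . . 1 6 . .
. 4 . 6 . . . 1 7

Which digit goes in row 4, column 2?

row 1, column 7 = 1 (sole candidate).
row 3, column 3 = 2 (sole candidate).
row 6, column 6 = 9 (sole candidate).
row 9, column 3 = 9 (sole candidate).
row 9, column 7 = 2 (sole candidate).
row 3, column 6 = 8 (sole candidate).
row 5, column 4 = 3 (sole candidate).
row 5, column 7 = 9 (sole candidate).
row 5, column 8 = 5 (sole candidate).
row 6, column 3 = 4 (sole candidate).
row 6, column 4 = 7 (sole candidate).
row 7, column 3 = 1 (sole candidate).
row 7, column 7 = 4 (sole candidate).
row 9, column 1 = 8 (sole candidate).
row 9, column 6 = 5 (sole candidate).
row 1, column 4 = 2 (sole candidate).
row 1, column 5 = 7 (sole candidate).
row 2, column 1 = 4 (sole candidate).
row 2, column 3 = 7 (sole candidate).
row 3, column 4 = 9 (sole candidate).
row 3, column 9 = 6 (sole candidate).
row 4, column 5 = 6 (sole candidate).
row 4, column 7 = 7 (sole candidate).
row 4, column 8 = 3 (sole candidate).
row 5, column 2 = 2 (sole candidate).
row 6, column 2 = 3 (sole candidate).
row 6, column 8 = 6 (sole candidate).
row 6, column 9 = 2 (sole candidate).
row 7, column 4 = 8 (sole candidate).
row 7, column 8 = 9 (sole candidate).
row 8, column 1 = 2 (sole candidate).
row 8, column 2 = 7 (sole candidate).
row 8, column 4 = 4 (sole candidate).
row 8, column 5 = 9 (sole candidate).
row 8, column 8 = 8 (sole candidate).
row 8, column 9 = 5 (sole candidate).
row 9, column 5 = 3 (sole candidate).
row 1, column 9 = 8 (sole candidate).
row 2, column 2 = 8 (sole candidate).
row 2, column 4 = 1 (sole candidate).
row 2, column 5 = 5 (sole candidate).
row 2, column 9 = 9 (sole candidate).
row 3, column 1 = 3 (sole candidate).
row 4, column 2 = 9: row 4 has {1,2,3,4,5,6,7,8}; col 2 has {1,2,3,4,5,7,8}; box has {1,2,3,4,6,7,8} → only 9 remains.

9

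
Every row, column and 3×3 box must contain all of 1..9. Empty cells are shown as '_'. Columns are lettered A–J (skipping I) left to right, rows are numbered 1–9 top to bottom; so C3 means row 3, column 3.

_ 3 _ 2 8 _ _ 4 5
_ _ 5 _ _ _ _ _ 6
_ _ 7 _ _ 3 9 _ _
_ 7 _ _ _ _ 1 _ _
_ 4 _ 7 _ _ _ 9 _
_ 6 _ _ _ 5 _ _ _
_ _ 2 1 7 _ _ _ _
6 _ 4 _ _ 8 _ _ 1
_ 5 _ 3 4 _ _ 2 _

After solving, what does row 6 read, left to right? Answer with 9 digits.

263915487

G1 = 7 (sole candidate).
B8 = 9 (sole candidate).
D8 = 5 (sole candidate).
E8 = 2 (sole candidate).
G8 = 3 (sole candidate).
H8 = 7 (sole candidate).
B7 = 8 (sole candidate).
C9 = 1 (sole candidate).
A7 = 3 (sole candidate).
A9 = 7 (sole candidate).
H2 = 3 (hidden single in row 2).
F2 = 7 (hidden single in row 2).
H6 = 8: row 6 has {5,6}; col 8 has {2,3,4,7,9}; box has {1,9} → only 8 remains.
H3 = 1 (sole candidate).
B3 = 2 (sole candidate).
J3 = 8 (sole candidate).
J9 = 9 (sole candidate).
B2 = 1 (sole candidate).
E2 = 9 (sole candidate).
G2 = 2 (sole candidate).
A3 = 4 (sole candidate).
D3 = 6 (sole candidate).
E3 = 5 (sole candidate).
G6 = 4: row 6 has {5,6,8}; col 7 has {1,2,3,7,9}; box has {1,8,9} → only 4 remains.
J7 = 4 (sole candidate).
F9 = 6 (sole candidate).
G9 = 8 (sole candidate).
A1 = 9 (sole candidate).
C1 = 6 (sole candidate).
F1 = 1 (sole candidate).
A2 = 8 (sole candidate).
D2 = 4 (sole candidate).
F5 = 2 (sole candidate).
J5 = 3 (sole candidate).
D6 = 9: row 6 has {4,5,6,8}; col 4 has {1,2,3,4,5,6,7}; box has {2,5,7} → only 9 remains.
F7 = 9 (sole candidate).
D4 = 8 (sole candidate).
F4 = 4 (sole candidate).
J4 = 2 (sole candidate).
C5 = 8 (sole candidate).
C6 = 3: row 6 has {4,5,6,8,9}; col 3 has {1,2,4,5,6,7,8}; box has {4,6,7,8} → only 3 remains.
E6 = 1: row 6 has {3,4,5,6,8,9}; col 5 has {2,4,5,7,8,9}; box has {2,4,5,7,8,9} → only 1 remains.
J6 = 7: row 6 has {1,3,4,5,6,8,9}; col 9 has {1,2,3,4,5,6,8,9}; box has {1,2,3,4,8,9} → only 7 remains.
A4 = 5 (sole candidate).
C4 = 9 (sole candidate).
H4 = 6 (sole candidate).
A5 = 1 (sole candidate).
E5 = 6 (sole candidate).
G5 = 5 (sole candidate).
A6 = 2: row 6 has {1,3,4,5,6,7,8,9}; col 1 has {1,3,4,5,6,7,8,9}; box has {1,3,4,5,6,7,8,9} → only 2 remains.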